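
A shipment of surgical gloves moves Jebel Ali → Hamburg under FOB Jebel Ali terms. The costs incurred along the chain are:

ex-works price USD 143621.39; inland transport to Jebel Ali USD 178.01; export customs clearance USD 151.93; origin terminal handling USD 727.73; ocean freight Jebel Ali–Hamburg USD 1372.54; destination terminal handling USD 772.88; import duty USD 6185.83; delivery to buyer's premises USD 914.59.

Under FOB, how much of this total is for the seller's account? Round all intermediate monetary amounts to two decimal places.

FOB: the seller bears costs until goods are on board at the origin port; the buyer bears freight, insurance and all costs thereafter.
Seller's account: goods 143621.39 + inland to port 178.01 + export clearance 151.93 + origin terminal 727.73 = 144679.06
Buyer's account: freight 1372.54 + destination terminal 772.88 + duty 6185.83 + delivery 914.59 = 9245.84

Seller's account: USD 144679.06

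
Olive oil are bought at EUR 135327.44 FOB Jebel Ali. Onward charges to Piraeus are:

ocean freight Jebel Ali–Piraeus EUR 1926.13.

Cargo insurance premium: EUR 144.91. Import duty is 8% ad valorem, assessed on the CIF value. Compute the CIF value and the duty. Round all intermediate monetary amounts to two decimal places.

CIF value: EUR 137398.48; import duty: EUR 10991.88

CIF = FOB price + freight + insurance
CIF = 135327.44 + 1926.13 + 144.91 = 137398.48
Import duty = 137398.48 × 8% = 10991.88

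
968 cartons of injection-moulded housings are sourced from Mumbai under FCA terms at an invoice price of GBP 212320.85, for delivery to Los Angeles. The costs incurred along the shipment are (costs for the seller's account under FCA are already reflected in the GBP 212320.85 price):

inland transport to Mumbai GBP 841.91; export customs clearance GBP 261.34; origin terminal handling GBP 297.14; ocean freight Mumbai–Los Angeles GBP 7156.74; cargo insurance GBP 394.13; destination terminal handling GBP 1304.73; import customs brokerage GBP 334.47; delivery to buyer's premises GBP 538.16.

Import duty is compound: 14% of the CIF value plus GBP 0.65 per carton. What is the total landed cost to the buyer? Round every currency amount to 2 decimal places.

FCA: the seller delivers export-cleared goods to the carrier; the buyer bears costs from that point.
Already in the invoice (seller's account under FCA): inland to port, export clearance — exclude.
CIF value = FCA price + origin terminal + freight + insurance = 212320.85 + 297.14 + 7156.74 + 394.13 = 220168.86
Ad valorem component: 220168.86 × 14% = 30823.64
Specific component: 968 × 0.65 = 629.20
Import duty = 30823.64 + 629.20 = 31452.84
Buyer bears: origin terminal 297.14 + freight 7156.74 + insurance 394.13 + destination terminal 1304.73 + brokerage 334.47 + delivery 538.16 + duty 31452.84 = 41478.21
Landed cost = invoice 212320.85 + 41478.21 = 253799.06

Total landed cost: GBP 253799.06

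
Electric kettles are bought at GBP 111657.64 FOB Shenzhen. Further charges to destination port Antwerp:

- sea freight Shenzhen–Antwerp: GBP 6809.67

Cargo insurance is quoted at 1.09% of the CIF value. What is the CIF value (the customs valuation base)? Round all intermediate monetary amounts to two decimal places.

CIF value: GBP 119772.83

Let C be the CIF value. C = FOB price + freight + 1.09% × C
C − 1.09% × C = 111657.64 + 6809.67
0.9891 × C = 118467.31
C = 118467.31 / 0.9891 = 119772.83
Insurance premium = 1.09% × 119772.83 = 1305.52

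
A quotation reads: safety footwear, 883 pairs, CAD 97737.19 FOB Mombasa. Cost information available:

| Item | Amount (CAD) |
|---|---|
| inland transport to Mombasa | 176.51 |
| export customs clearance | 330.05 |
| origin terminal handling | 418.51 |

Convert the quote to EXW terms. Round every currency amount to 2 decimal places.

EXW price: CAD 96812.12

From FOB to EXW, the seller no longer bears: inland to port, export clearance, origin terminal.
EXW price = 97737.19 − 176.51 − 330.05 − 418.51 = 96812.12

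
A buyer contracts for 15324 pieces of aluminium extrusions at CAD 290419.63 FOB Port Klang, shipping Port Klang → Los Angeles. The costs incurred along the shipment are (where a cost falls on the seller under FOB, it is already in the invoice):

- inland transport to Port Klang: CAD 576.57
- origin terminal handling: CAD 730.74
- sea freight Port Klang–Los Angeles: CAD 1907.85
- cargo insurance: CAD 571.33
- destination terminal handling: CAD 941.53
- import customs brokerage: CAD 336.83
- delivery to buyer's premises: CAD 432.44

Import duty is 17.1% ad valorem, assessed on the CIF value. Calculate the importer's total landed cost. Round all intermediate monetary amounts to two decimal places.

FOB: the seller bears costs until goods are on board at the origin port; the buyer bears freight, insurance and all costs thereafter.
Already in the invoice (seller's account under FOB): inland to port, origin terminal — exclude.
CIF value = FOB price + freight + insurance = 290419.63 + 1907.85 + 571.33 = 292898.81
Import duty = 292898.81 × 17.1% = 50085.70
Buyer bears: freight 1907.85 + insurance 571.33 + destination terminal 941.53 + brokerage 336.83 + delivery 432.44 + duty 50085.70 = 54275.68
Landed cost = invoice 290419.63 + 54275.68 = 344695.31

Total landed cost: CAD 344695.31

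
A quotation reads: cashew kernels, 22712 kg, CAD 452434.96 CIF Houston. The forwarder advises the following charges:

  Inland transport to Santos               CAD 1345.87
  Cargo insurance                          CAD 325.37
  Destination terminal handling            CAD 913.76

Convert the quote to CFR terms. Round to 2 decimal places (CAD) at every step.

Not relevant to the conversion: inland to port — on the seller under both CIF and CFR; already in the CIF price and stays in the CFR price. destination terminal — on the buyer under both terms; not part of either seller's price.
From CIF to CFR, the seller no longer bears: insurance.
CFR price = 452434.96 − 325.37 = 452109.59

CFR price: CAD 452109.59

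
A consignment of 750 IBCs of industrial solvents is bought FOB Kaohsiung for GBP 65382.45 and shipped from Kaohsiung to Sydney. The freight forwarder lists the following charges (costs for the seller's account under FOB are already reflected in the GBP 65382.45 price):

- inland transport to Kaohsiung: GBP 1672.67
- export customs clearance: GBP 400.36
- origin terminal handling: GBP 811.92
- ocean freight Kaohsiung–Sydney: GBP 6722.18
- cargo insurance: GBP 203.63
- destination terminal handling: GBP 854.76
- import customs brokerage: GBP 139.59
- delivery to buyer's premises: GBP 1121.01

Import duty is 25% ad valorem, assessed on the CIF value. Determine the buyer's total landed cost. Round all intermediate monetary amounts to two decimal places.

Total landed cost: GBP 92500.69

FOB: the seller bears costs until goods are on board at the origin port; the buyer bears freight, insurance and all costs thereafter.
Already in the invoice (seller's account under FOB): inland to port, export clearance, origin terminal — exclude.
CIF value = FOB price + freight + insurance = 65382.45 + 6722.18 + 203.63 = 72308.26
Import duty = 72308.26 × 25% = 18077.07
Buyer bears: freight 6722.18 + insurance 203.63 + destination terminal 854.76 + brokerage 139.59 + delivery 1121.01 + duty 18077.07 = 27118.24
Landed cost = invoice 65382.45 + 27118.24 = 92500.69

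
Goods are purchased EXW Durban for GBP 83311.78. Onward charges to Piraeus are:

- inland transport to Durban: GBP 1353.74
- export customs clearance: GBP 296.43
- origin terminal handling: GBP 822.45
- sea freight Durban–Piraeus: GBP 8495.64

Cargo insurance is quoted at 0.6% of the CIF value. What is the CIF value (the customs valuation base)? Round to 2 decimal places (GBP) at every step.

CIF value: GBP 94849.13

Let C be the CIF value. C = EXW price + pre-shipment costs + freight + 0.6% × C
C − 0.6% × C = 83311.78 + 1353.74 + 296.43 + 822.45 + 8495.64
0.994 × C = 94280.04
C = 94280.04 / 0.994 = 94849.13
Insurance premium = 0.6% × 94849.13 = 569.09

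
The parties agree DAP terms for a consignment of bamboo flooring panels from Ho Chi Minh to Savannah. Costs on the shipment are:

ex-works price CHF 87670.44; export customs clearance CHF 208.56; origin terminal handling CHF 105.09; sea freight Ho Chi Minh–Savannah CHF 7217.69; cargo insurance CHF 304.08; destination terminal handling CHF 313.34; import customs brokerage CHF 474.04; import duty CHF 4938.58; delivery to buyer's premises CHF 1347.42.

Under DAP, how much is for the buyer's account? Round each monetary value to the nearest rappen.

Buyer's account: CHF 5412.62

DAP: the seller bears all costs to the named destination except import duty and clearance.
Seller's account: goods 87670.44 + export clearance 208.56 + origin terminal 105.09 + freight 7217.69 + insurance 304.08 + destination terminal 313.34 + delivery 1347.42 = 97166.62
Buyer's account: brokerage 474.04 + duty 4938.58 = 5412.62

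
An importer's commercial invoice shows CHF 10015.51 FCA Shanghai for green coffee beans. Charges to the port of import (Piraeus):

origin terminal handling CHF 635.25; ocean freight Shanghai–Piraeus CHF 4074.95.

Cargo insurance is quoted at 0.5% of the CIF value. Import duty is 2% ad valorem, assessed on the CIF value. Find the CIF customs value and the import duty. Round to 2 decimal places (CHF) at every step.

Let C be the CIF value. C = FCA price + pre-shipment costs + freight + 0.5% × C
C − 0.5% × C = 10015.51 + 635.25 + 4074.95
0.995 × C = 14725.71
C = 14725.71 / 0.995 = 14799.71
Insurance premium = 0.5% × 14799.71 = 74.00
Import duty = 14799.71 × 2% = 295.99

CIF value: CHF 14799.71; import duty: CHF 295.99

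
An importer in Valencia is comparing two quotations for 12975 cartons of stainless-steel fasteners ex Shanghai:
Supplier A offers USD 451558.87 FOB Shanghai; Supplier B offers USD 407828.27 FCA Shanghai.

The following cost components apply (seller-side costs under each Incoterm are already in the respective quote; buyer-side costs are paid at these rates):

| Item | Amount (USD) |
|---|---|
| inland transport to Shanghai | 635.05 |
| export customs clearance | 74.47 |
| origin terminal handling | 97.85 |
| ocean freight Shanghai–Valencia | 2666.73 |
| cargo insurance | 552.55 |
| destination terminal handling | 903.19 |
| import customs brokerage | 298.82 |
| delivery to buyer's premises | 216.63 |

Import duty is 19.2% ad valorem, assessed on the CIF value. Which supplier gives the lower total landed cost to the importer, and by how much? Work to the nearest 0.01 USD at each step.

Supplier A (FOB):
CIF value = FOB price + freight + insurance = 451558.87 + 2666.73 + 552.55 = 454778.15
Import duty = 454778.15 × 19.2% = 87317.40
Buyer bears (A): 2666.73 + 552.55 + 903.19 + 298.82 + 216.63 = 4637.92
Landed cost (A) = invoice 451558.87 + 4637.92 + duty 87317.40 = 543514.19
Supplier B (FCA):
CIF value = FCA price + origin terminal + freight + insurance = 407828.27 + 97.85 + 2666.73 + 552.55 = 411145.40
Import duty = 411145.40 × 19.2% = 78939.92
Buyer bears (B): 97.85 + 2666.73 + 552.55 + 903.19 + 298.82 + 216.63 = 4735.77
Landed cost (B) = invoice 407828.27 + 4735.77 + duty 78939.92 = 491503.96
Difference = |543514.19 − 491503.96| = 52010.23

Supplier B is cheaper by USD 52010.23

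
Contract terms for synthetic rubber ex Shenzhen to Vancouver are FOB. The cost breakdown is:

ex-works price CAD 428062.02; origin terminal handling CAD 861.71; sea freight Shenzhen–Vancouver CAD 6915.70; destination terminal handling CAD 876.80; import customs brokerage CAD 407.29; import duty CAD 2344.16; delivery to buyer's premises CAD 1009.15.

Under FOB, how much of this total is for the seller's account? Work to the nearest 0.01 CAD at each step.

Seller's account: CAD 428923.73

FOB: the seller bears costs until goods are on board at the origin port; the buyer bears freight, insurance and all costs thereafter.
Seller's account: goods 428062.02 + origin terminal 861.71 = 428923.73
Buyer's account: freight 6915.70 + destination terminal 876.80 + brokerage 407.29 + duty 2344.16 + delivery 1009.15 = 11553.10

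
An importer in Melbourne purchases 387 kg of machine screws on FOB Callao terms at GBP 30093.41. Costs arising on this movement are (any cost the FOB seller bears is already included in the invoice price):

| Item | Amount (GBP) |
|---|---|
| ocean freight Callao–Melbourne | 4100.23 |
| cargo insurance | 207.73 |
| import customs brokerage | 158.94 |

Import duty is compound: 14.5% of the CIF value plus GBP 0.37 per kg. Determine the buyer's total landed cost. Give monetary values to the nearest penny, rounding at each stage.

Total landed cost: GBP 39691.70

FOB: the seller bears costs until goods are on board at the origin port; the buyer bears freight, insurance and all costs thereafter.
CIF value = FOB price + freight + insurance = 30093.41 + 4100.23 + 207.73 = 34401.37
Ad valorem component: 34401.37 × 14.5% = 4988.20
Specific component: 387 × 0.37 = 143.19
Import duty = 4988.20 + 143.19 = 5131.39
Buyer bears: freight 4100.23 + insurance 207.73 + brokerage 158.94 + duty 5131.39 = 9598.29
Landed cost = invoice 30093.41 + 9598.29 = 39691.70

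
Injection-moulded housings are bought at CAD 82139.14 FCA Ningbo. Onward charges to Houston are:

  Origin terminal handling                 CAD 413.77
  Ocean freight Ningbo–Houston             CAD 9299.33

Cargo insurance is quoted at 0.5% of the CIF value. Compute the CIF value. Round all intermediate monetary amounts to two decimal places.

Let C be the CIF value. C = FCA price + pre-shipment costs + freight + 0.5% × C
C − 0.5% × C = 82139.14 + 413.77 + 9299.33
0.995 × C = 91852.24
C = 91852.24 / 0.995 = 92313.81
Insurance premium = 0.5% × 92313.81 = 461.57

CIF value: CAD 92313.81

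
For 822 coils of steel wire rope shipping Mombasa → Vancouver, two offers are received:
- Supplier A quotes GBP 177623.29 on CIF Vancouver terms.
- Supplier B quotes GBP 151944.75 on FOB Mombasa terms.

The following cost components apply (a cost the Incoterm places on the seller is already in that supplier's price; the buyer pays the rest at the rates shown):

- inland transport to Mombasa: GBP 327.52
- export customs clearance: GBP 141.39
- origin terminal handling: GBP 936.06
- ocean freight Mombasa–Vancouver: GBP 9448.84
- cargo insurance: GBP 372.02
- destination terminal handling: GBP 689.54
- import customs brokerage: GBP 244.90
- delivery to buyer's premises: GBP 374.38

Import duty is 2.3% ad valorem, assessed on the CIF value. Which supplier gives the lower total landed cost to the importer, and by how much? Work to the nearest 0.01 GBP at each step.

Supplier B is cheaper by GBP 16222.41

Supplier A (CIF):
The CIF price already equals the CIF value: 177623.29
Import duty = 177623.29 × 2.3% = 4085.34
Buyer bears (A): 689.54 + 244.90 + 374.38 = 1308.82
Landed cost (A) = invoice 177623.29 + 1308.82 + duty 4085.34 = 183017.45
Supplier B (FOB):
CIF value = FOB price + freight + insurance = 151944.75 + 9448.84 + 372.02 = 161765.61
Import duty = 161765.61 × 2.3% = 3720.61
Buyer bears (B): 9448.84 + 372.02 + 689.54 + 244.90 + 374.38 = 11129.68
Landed cost (B) = invoice 151944.75 + 11129.68 + duty 3720.61 = 166795.04
Difference = |183017.45 − 166795.04| = 16222.41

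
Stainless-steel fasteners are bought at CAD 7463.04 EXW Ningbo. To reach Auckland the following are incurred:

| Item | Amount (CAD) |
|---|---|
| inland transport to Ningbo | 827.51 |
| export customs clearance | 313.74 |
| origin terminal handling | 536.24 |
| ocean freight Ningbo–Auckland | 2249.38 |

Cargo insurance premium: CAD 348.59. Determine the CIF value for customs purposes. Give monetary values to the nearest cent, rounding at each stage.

CIF value: CAD 11738.50

CIF = EXW price + pre-shipment costs + freight + insurance
CIF = 7463.04 + 827.51 + 313.74 + 536.24 + 2249.38 + 348.59 = 11738.50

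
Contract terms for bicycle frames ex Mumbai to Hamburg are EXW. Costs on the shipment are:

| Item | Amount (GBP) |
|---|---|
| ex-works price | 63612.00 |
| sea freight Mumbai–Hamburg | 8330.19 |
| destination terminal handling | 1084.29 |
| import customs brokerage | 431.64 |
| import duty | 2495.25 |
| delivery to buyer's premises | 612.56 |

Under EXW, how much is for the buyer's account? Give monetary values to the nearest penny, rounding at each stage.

EXW: the seller makes goods available at their premises; the buyer bears all onward costs.
Seller's account: goods 63612.00 = 63612.00
Buyer's account: freight 8330.19 + destination terminal 1084.29 + brokerage 431.64 + duty 2495.25 + delivery 612.56 = 12953.93

Buyer's account: GBP 12953.93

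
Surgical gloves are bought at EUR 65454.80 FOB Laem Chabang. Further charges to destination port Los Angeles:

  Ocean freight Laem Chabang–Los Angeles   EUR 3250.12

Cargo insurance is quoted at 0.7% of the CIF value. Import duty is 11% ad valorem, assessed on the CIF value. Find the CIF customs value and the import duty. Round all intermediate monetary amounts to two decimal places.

Let C be the CIF value. C = FOB price + freight + 0.7% × C
C − 0.7% × C = 65454.80 + 3250.12
0.993 × C = 68704.92
C = 68704.92 / 0.993 = 69189.24
Insurance premium = 0.7% × 69189.24 = 484.32
Import duty = 69189.24 × 11% = 7610.82

CIF value: EUR 69189.24; import duty: EUR 7610.82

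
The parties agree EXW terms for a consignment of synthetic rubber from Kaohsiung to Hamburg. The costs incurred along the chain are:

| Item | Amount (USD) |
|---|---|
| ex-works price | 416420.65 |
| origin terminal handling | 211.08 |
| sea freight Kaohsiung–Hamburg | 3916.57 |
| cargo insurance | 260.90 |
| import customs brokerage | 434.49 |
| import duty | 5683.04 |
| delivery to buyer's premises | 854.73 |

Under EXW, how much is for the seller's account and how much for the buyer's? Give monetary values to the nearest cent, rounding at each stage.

EXW: the seller makes goods available at their premises; the buyer bears all onward costs.
Seller's account: goods 416420.65 = 416420.65
Buyer's account: origin terminal 211.08 + freight 3916.57 + insurance 260.90 + brokerage 434.49 + duty 5683.04 + delivery 854.73 = 11360.81

Seller: USD 416420.65; buyer: USD 11360.81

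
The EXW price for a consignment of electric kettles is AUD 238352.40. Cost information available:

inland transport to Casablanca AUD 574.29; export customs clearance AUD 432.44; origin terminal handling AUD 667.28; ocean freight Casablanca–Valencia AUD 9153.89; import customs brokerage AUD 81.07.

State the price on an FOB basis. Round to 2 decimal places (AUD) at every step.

Not relevant to the conversion: brokerage, freight — on the buyer under both terms; not part of either seller's price.
From EXW to FOB, the seller additionally bears: inland to port, export clearance, origin terminal.
FOB price = 238352.40 + 574.29 + 432.44 + 667.28 = 240026.41

FOB price: AUD 240026.41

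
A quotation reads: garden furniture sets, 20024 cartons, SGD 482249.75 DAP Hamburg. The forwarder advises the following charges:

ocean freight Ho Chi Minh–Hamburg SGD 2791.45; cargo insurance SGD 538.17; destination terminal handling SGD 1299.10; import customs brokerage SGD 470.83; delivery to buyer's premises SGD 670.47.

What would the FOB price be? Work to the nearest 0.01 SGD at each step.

Not relevant to the conversion: brokerage — on the buyer under both terms; not part of either seller's price.
From DAP to FOB, the seller no longer bears: freight, insurance, destination terminal, delivery.
FOB price = 482249.75 − 2791.45 − 538.17 − 1299.10 − 670.47 = 476950.56

FOB price: SGD 476950.56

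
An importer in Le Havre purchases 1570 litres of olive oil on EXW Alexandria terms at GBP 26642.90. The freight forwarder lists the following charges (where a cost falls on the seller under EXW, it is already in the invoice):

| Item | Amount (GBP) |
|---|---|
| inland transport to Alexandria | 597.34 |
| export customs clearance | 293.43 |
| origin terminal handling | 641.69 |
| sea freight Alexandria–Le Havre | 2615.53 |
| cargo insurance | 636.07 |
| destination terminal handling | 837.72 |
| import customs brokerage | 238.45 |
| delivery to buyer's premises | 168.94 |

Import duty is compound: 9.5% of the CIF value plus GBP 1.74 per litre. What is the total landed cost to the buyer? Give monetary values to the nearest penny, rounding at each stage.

EXW: the seller makes goods available at their premises; the buyer bears all onward costs.
CIF value = EXW price + inland to port + export clearance + origin terminal + freight + insurance = 26642.90 + 597.34 + 293.43 + 641.69 + 2615.53 + 636.07 = 31426.96
Ad valorem component: 31426.96 × 9.5% = 2985.56
Specific component: 1570 × 1.74 = 2731.80
Import duty = 2985.56 + 2731.80 = 5717.36
Buyer bears: inland to port 597.34 + export clearance 293.43 + origin terminal 641.69 + freight 2615.53 + insurance 636.07 + destination terminal 837.72 + brokerage 238.45 + delivery 168.94 + duty 5717.36 = 11746.53
Landed cost = invoice 26642.90 + 11746.53 = 38389.43

Total landed cost: GBP 38389.43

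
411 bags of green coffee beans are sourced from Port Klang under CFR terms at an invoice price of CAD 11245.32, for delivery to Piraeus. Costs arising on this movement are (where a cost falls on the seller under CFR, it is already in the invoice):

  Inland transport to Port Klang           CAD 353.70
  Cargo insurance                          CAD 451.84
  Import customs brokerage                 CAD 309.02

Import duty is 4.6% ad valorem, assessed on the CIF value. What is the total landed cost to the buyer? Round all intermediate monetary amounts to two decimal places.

CFR: the seller pays costs through ocean freight to the destination port, but not insurance.
Already in the invoice (seller's account under CFR): inland to port — exclude.
CIF value = CFR price + insurance = 11245.32 + 451.84 = 11697.16
Import duty = 11697.16 × 4.6% = 538.07
Buyer bears: insurance 451.84 + brokerage 309.02 + duty 538.07 = 1298.93
Landed cost = invoice 11245.32 + 1298.93 = 12544.25

Total landed cost: CAD 12544.25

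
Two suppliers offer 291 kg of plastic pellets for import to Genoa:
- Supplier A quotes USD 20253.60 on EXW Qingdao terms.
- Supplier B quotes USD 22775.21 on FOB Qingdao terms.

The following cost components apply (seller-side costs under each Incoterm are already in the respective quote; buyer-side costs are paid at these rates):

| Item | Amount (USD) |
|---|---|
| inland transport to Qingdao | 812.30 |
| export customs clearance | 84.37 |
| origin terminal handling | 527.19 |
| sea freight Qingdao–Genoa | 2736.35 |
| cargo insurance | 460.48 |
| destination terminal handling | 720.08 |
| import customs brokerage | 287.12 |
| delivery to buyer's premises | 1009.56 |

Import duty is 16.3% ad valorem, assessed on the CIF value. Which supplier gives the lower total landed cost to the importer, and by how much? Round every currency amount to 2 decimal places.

Supplier A (EXW):
CIF value = EXW price + inland to port + export clearance + origin terminal + freight + insurance = 20253.60 + 812.30 + 84.37 + 527.19 + 2736.35 + 460.48 = 24874.29
Import duty = 24874.29 × 16.3% = 4054.51
Buyer bears (A): 812.30 + 84.37 + 527.19 + 2736.35 + 460.48 + 720.08 + 287.12 + 1009.56 = 6637.45
Landed cost (A) = invoice 20253.60 + 6637.45 + duty 4054.51 = 30945.56
Supplier B (FOB):
CIF value = FOB price + freight + insurance = 22775.21 + 2736.35 + 460.48 = 25972.04
Import duty = 25972.04 × 16.3% = 4233.44
Buyer bears (B): 2736.35 + 460.48 + 720.08 + 287.12 + 1009.56 = 5213.59
Landed cost (B) = invoice 22775.21 + 5213.59 + duty 4233.44 = 32222.24
Difference = |30945.56 − 32222.24| = 1276.68

Supplier A is cheaper by USD 1276.68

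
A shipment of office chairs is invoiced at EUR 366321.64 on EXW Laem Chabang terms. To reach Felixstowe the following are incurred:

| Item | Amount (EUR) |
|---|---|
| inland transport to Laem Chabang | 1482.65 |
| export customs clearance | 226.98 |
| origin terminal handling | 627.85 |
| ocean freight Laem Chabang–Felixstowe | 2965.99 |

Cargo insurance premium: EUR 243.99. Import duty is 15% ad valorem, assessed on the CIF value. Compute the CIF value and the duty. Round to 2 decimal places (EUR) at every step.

CIF value: EUR 371869.10; import duty: EUR 55780.37

CIF = EXW price + pre-shipment costs + freight + insurance
CIF = 366321.64 + 1482.65 + 226.98 + 627.85 + 2965.99 + 243.99 = 371869.10
Import duty = 371869.10 × 15% = 55780.37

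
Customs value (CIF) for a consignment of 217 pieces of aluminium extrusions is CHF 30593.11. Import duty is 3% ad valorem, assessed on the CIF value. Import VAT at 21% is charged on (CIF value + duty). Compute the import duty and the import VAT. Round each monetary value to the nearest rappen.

Import duty = 30593.11 × 3% = 917.79
VAT base = CIF + duty = 30593.11 + 917.79 = 31510.90
Import VAT = 31510.90 × 21% = 6617.29

Import duty: CHF 917.79; import VAT: CHF 6617.29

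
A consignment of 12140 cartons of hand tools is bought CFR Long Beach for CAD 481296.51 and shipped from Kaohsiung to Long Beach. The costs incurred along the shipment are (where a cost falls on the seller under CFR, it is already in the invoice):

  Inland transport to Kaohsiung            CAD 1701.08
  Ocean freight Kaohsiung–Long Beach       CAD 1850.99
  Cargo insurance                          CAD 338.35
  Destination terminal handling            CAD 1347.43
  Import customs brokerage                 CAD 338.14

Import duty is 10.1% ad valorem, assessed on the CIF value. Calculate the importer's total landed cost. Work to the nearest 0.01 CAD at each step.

CFR: the seller pays costs through ocean freight to the destination port, but not insurance.
Already in the invoice (seller's account under CFR): inland to port, freight — exclude.
CIF value = CFR price + insurance = 481296.51 + 338.35 = 481634.86
Import duty = 481634.86 × 10.1% = 48645.12
Buyer bears: insurance 338.35 + destination terminal 1347.43 + brokerage 338.14 + duty 48645.12 = 50669.04
Landed cost = invoice 481296.51 + 50669.04 = 531965.55

Total landed cost: CAD 531965.55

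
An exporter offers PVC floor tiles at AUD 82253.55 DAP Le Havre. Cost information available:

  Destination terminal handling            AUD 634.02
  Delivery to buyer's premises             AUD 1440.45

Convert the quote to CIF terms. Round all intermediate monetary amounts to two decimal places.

From DAP to CIF, the seller no longer bears: destination terminal, delivery.
CIF price = 82253.55 − 634.02 − 1440.45 = 80179.08

CIF price: AUD 80179.08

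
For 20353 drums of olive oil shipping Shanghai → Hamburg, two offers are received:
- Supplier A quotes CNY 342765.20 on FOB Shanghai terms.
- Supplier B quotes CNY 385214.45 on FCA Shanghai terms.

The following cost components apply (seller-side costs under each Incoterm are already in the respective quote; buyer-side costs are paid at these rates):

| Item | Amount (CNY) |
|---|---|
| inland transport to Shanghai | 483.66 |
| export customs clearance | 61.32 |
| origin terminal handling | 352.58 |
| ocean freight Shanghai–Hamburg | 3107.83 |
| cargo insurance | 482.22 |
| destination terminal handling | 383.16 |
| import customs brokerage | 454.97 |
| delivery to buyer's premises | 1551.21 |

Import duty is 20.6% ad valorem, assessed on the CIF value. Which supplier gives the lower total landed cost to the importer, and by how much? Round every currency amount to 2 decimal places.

Supplier A (FOB):
CIF value = FOB price + freight + insurance = 342765.20 + 3107.83 + 482.22 = 346355.25
Import duty = 346355.25 × 20.6% = 71349.18
Buyer bears (A): 3107.83 + 482.22 + 383.16 + 454.97 + 1551.21 = 5979.39
Landed cost (A) = invoice 342765.20 + 5979.39 + duty 71349.18 = 420093.77
Supplier B (FCA):
CIF value = FCA price + origin terminal + freight + insurance = 385214.45 + 352.58 + 3107.83 + 482.22 = 389157.08
Import duty = 389157.08 × 20.6% = 80166.36
Buyer bears (B): 352.58 + 3107.83 + 482.22 + 383.16 + 454.97 + 1551.21 = 6331.97
Landed cost (B) = invoice 385214.45 + 6331.97 + duty 80166.36 = 471712.78
Difference = |420093.77 − 471712.78| = 51619.01

Supplier A is cheaper by CNY 51619.01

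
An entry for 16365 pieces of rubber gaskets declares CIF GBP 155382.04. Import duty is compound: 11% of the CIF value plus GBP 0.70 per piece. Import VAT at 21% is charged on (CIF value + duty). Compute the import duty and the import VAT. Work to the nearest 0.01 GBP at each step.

Ad valorem component: 155382.04 × 11% = 17092.02
Specific component: 16365 × 0.70 = 11455.50
Import duty = 17092.02 + 11455.50 = 28547.52
VAT base = CIF + duty = 155382.04 + 28547.52 = 183929.56
Import VAT = 183929.56 × 21% = 38625.21

Import duty: GBP 28547.52; import VAT: GBP 38625.21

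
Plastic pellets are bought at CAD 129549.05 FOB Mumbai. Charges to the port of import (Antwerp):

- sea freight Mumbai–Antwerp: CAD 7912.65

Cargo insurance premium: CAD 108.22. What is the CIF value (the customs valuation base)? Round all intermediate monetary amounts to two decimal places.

CIF value: CAD 137569.92

CIF = FOB price + freight + insurance
CIF = 129549.05 + 7912.65 + 108.22 = 137569.92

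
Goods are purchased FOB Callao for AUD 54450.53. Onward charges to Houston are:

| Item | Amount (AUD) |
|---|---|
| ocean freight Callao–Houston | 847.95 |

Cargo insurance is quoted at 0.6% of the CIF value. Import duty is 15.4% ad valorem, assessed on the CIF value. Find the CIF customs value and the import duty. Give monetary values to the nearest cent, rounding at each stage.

CIF value: AUD 55632.27; import duty: AUD 8567.37

Let C be the CIF value. C = FOB price + freight + 0.6% × C
C − 0.6% × C = 54450.53 + 847.95
0.994 × C = 55298.48
C = 55298.48 / 0.994 = 55632.27
Insurance premium = 0.6% × 55632.27 = 333.79
Import duty = 55632.27 × 15.4% = 8567.37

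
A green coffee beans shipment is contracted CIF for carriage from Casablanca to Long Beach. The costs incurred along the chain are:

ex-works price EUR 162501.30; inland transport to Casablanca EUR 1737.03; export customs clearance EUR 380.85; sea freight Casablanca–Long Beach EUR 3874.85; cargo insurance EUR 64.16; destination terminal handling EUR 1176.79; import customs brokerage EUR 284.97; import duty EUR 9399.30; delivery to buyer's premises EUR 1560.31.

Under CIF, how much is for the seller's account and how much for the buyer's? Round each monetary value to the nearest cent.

Seller: EUR 168558.19; buyer: EUR 12421.37

CIF: the seller pays costs through ocean freight and marine insurance to the destination port.
Seller's account: goods 162501.30 + inland to port 1737.03 + export clearance 380.85 + freight 3874.85 + insurance 64.16 = 168558.19
Buyer's account: destination terminal 1176.79 + brokerage 284.97 + duty 9399.30 + delivery 1560.31 = 12421.37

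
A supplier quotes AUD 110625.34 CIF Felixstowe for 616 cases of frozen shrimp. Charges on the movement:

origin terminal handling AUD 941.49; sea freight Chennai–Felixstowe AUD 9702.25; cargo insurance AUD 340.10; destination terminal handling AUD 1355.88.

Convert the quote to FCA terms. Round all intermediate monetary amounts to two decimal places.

Not relevant to the conversion: destination terminal — on the buyer under both terms; not part of either seller's price.
From CIF to FCA, the seller no longer bears: origin terminal, freight, insurance.
FCA price = 110625.34 − 941.49 − 9702.25 − 340.10 = 99641.50

FCA price: AUD 99641.50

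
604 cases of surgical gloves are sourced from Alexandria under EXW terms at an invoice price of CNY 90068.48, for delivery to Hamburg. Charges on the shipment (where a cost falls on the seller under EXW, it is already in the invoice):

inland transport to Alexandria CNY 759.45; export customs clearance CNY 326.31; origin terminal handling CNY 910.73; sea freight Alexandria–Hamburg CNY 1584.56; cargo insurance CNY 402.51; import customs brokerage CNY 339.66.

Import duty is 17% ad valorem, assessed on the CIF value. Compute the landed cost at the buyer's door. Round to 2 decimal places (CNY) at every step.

Total landed cost: CNY 110380.55

EXW: the seller makes goods available at their premises; the buyer bears all onward costs.
CIF value = EXW price + inland to port + export clearance + origin terminal + freight + insurance = 90068.48 + 759.45 + 326.31 + 910.73 + 1584.56 + 402.51 = 94052.04
Import duty = 94052.04 × 17% = 15988.85
Buyer bears: inland to port 759.45 + export clearance 326.31 + origin terminal 910.73 + freight 1584.56 + insurance 402.51 + brokerage 339.66 + duty 15988.85 = 20312.07
Landed cost = invoice 90068.48 + 20312.07 = 110380.55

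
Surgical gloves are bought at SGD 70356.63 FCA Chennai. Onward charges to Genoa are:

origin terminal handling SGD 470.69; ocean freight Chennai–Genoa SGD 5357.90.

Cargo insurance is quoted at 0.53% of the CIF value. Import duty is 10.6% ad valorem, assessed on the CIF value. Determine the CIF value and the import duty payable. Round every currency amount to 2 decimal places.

Let C be the CIF value. C = FCA price + pre-shipment costs + freight + 0.53% × C
C − 0.53% × C = 70356.63 + 470.69 + 5357.90
0.9947 × C = 76185.22
C = 76185.22 / 0.9947 = 76591.15
Insurance premium = 0.53% × 76591.15 = 405.93
Import duty = 76591.15 × 10.6% = 8118.66

CIF value: SGD 76591.15; import duty: SGD 8118.66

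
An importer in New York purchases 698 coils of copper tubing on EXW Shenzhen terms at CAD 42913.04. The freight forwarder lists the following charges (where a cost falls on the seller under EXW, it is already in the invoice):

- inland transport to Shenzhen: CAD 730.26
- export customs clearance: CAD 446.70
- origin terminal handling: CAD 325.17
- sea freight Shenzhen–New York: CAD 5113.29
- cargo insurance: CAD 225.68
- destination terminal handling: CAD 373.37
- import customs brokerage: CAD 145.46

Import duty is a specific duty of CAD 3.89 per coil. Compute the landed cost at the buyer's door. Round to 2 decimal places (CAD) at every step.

EXW: the seller makes goods available at their premises; the buyer bears all onward costs.
CIF value = EXW price + inland to port + export clearance + origin terminal + freight + insurance = 42913.04 + 730.26 + 446.70 + 325.17 + 5113.29 + 225.68 = 49754.14
Import duty = 698 × 3.89 = 2715.22
Buyer bears: inland to port 730.26 + export clearance 446.70 + origin terminal 325.17 + freight 5113.29 + insurance 225.68 + destination terminal 373.37 + brokerage 145.46 + duty 2715.22 = 10075.15
Landed cost = invoice 42913.04 + 10075.15 = 52988.19

Total landed cost: CAD 52988.19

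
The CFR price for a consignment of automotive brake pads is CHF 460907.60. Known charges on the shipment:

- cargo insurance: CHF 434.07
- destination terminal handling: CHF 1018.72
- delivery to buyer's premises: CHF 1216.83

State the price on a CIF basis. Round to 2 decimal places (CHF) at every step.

Not relevant to the conversion: delivery, destination terminal — on the buyer under both terms; not part of either seller's price.
From CFR to CIF, the seller additionally bears: insurance.
CIF price = 460907.60 + 434.07 = 461341.67

CIF price: CHF 461341.67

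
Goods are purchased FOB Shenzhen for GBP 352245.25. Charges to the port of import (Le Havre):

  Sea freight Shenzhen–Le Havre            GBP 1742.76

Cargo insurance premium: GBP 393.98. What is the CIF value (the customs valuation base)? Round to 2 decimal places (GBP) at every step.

CIF = FOB price + freight + insurance
CIF = 352245.25 + 1742.76 + 393.98 = 354381.99

CIF value: GBP 354381.99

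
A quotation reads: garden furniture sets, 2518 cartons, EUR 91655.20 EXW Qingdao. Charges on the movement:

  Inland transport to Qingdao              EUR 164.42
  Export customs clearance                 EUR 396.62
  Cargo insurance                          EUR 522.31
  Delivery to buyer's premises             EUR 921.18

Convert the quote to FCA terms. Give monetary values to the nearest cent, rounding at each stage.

FCA price: EUR 92216.24

Not relevant to the conversion: insurance, delivery — on the buyer under both terms; not part of either seller's price.
From EXW to FCA, the seller additionally bears: inland to port, export clearance.
FCA price = 91655.20 + 164.42 + 396.62 = 92216.24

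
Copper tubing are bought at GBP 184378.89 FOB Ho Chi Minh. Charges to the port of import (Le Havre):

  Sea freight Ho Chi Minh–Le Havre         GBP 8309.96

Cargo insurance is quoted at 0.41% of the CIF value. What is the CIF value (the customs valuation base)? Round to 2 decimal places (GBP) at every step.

Let C be the CIF value. C = FOB price + freight + 0.41% × C
C − 0.41% × C = 184378.89 + 8309.96
0.9959 × C = 192688.85
C = 192688.85 / 0.9959 = 193482.13
Insurance premium = 0.41% × 193482.13 = 793.28

CIF value: GBP 193482.13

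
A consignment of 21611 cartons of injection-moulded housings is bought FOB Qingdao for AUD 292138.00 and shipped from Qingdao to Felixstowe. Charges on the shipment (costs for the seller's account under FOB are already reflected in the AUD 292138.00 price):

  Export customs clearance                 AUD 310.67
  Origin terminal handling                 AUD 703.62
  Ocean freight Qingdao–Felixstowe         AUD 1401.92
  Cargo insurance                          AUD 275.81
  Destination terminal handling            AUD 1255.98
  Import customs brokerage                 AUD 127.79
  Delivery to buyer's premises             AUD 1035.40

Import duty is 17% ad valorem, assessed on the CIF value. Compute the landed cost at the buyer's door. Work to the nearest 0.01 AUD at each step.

FOB: the seller bears costs until goods are on board at the origin port; the buyer bears freight, insurance and all costs thereafter.
Already in the invoice (seller's account under FOB): export clearance, origin terminal — exclude.
CIF value = FOB price + freight + insurance = 292138.00 + 1401.92 + 275.81 = 293815.73
Import duty = 293815.73 × 17% = 49948.67
Buyer bears: freight 1401.92 + insurance 275.81 + destination terminal 1255.98 + brokerage 127.79 + delivery 1035.40 + duty 49948.67 = 54045.57
Landed cost = invoice 292138.00 + 54045.57 = 346183.57

Total landed cost: AUD 346183.57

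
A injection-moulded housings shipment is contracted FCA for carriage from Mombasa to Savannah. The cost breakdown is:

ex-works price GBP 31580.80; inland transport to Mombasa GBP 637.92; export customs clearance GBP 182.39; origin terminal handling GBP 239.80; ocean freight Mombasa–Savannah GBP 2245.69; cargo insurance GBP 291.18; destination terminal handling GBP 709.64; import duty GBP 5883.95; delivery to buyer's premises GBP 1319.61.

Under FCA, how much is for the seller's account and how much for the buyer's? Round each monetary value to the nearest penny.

Seller: GBP 32401.11; buyer: GBP 10689.87

FCA: the seller delivers export-cleared goods to the carrier; the buyer bears costs from that point.
Seller's account: goods 31580.80 + inland to port 637.92 + export clearance 182.39 = 32401.11
Buyer's account: origin terminal 239.80 + freight 2245.69 + insurance 291.18 + destination terminal 709.64 + duty 5883.95 + delivery 1319.61 = 10689.87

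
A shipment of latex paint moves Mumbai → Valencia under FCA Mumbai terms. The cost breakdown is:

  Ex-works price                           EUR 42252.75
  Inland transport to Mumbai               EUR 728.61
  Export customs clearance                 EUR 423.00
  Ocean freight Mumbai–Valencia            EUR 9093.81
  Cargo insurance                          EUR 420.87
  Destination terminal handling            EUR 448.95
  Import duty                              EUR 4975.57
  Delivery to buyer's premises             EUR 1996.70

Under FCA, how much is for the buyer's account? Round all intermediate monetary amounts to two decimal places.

Buyer's account: EUR 16935.90

FCA: the seller delivers export-cleared goods to the carrier; the buyer bears costs from that point.
Seller's account: goods 42252.75 + inland to port 728.61 + export clearance 423.00 = 43404.36
Buyer's account: freight 9093.81 + insurance 420.87 + destination terminal 448.95 + duty 4975.57 + delivery 1996.70 = 16935.90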